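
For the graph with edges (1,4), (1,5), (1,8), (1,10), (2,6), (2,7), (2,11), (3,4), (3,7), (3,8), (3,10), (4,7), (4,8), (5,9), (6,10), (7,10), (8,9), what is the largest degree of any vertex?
4 (attained at vertices 1, 3, 4, 7, 8, 10)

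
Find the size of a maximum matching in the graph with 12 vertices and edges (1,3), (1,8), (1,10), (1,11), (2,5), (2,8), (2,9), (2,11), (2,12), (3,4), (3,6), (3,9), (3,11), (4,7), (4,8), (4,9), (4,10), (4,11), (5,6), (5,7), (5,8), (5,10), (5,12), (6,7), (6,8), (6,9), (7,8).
6 (matching: (1,11), (2,9), (3,6), (4,10), (5,12), (7,8); upper bound floor(n/2) = floor(12/2) = 6)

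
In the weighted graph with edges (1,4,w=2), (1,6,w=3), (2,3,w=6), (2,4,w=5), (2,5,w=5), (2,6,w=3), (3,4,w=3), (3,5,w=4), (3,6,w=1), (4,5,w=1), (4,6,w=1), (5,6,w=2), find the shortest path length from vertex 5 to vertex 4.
1 (path: 5 -> 4; weights 1 = 1)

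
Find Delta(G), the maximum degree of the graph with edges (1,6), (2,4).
1 (attained at vertices 1, 2, 4, 6)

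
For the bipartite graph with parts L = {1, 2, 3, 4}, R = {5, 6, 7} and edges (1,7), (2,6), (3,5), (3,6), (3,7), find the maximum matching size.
3 (matching: (1,7), (2,6), (3,5); upper bound min(|L|,|R|) = min(4,3) = 3)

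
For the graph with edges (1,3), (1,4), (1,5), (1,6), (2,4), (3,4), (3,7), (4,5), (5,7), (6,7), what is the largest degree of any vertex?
4 (attained at vertices 1, 4)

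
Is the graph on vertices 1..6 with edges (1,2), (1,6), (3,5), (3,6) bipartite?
Yes. Partition: {1, 3, 4}, {2, 5, 6}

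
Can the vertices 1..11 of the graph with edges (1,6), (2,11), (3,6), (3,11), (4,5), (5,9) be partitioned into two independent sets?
Yes. Partition: {1, 2, 3, 4, 7, 8, 9, 10}, {5, 6, 11}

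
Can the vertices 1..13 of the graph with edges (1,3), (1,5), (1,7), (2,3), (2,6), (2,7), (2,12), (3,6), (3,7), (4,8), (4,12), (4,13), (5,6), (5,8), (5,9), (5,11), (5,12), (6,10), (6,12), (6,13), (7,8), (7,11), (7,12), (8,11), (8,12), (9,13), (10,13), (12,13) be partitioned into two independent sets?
No (odd cycle of length 3: 3 -> 1 -> 7 -> 3)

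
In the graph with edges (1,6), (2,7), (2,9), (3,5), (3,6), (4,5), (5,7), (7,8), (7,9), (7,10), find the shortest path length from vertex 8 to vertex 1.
5 (path: 8 -> 7 -> 5 -> 3 -> 6 -> 1, 5 edges)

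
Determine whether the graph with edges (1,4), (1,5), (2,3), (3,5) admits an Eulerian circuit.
No (2 vertices have odd degree: {2, 4}; Eulerian circuit requires 0)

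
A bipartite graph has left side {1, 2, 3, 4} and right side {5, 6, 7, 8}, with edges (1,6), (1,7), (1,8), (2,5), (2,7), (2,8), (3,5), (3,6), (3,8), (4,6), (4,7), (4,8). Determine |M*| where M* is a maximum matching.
4 (matching: (1,8), (2,7), (3,5), (4,6); upper bound min(|L|,|R|) = min(4,4) = 4)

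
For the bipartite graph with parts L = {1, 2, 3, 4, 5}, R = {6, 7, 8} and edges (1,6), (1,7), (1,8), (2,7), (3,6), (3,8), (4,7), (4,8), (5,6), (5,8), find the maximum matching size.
3 (matching: (1,8), (2,7), (3,6); upper bound min(|L|,|R|) = min(5,3) = 3)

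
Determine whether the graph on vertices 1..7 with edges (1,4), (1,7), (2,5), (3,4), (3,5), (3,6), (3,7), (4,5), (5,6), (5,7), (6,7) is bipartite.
No (odd cycle of length 5: 5 -> 4 -> 1 -> 7 -> 6 -> 5)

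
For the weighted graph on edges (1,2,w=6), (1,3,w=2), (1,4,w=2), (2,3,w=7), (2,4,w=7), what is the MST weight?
10 (MST edges: (1,2,w=6), (1,3,w=2), (1,4,w=2); sum of weights 6 + 2 + 2 = 10)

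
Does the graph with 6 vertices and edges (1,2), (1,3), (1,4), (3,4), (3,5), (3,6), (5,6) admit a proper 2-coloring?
No (odd cycle of length 3: 3 -> 1 -> 4 -> 3)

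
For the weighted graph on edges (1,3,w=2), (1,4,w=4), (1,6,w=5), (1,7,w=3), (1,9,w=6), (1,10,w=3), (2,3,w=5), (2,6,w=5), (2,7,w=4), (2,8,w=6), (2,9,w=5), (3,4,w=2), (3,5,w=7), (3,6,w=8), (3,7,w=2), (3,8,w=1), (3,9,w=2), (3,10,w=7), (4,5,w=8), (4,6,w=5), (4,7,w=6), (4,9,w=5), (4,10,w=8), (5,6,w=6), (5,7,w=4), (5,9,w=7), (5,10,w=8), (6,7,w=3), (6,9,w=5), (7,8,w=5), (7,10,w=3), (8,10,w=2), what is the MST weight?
22 (MST edges: (1,3,w=2), (2,7,w=4), (3,4,w=2), (3,7,w=2), (3,8,w=1), (3,9,w=2), (5,7,w=4), (6,7,w=3), (8,10,w=2); sum of weights 2 + 4 + 2 + 2 + 1 + 2 + 4 + 3 + 2 = 22)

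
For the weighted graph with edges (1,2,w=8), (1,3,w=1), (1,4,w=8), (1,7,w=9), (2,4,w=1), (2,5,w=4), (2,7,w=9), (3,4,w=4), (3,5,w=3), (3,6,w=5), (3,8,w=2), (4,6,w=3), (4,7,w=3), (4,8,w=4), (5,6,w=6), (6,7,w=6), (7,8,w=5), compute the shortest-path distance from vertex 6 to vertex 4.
3 (path: 6 -> 4; weights 3 = 3)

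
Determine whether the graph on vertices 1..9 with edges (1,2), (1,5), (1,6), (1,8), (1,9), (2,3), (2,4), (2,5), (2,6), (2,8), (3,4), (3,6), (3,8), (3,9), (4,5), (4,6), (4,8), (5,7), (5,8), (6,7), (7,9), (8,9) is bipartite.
No (odd cycle of length 3: 8 -> 1 -> 5 -> 8)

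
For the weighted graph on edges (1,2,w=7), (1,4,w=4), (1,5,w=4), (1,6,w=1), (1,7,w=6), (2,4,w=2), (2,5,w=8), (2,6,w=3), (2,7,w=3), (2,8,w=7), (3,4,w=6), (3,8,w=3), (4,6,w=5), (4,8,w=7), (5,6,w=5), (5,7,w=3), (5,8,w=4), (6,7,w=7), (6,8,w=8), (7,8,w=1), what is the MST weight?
16 (MST edges: (1,6,w=1), (2,4,w=2), (2,6,w=3), (2,7,w=3), (3,8,w=3), (5,7,w=3), (7,8,w=1); sum of weights 1 + 2 + 3 + 3 + 3 + 3 + 1 = 16)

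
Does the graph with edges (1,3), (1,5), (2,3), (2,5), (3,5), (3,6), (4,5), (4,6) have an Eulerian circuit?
Yes (the graph is connected and all 6 vertices have even degree)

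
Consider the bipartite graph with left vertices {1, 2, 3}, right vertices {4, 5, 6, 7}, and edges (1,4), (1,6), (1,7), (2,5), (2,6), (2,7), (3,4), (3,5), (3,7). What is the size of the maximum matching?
3 (matching: (1,7), (2,6), (3,5); upper bound min(|L|,|R|) = min(3,4) = 3)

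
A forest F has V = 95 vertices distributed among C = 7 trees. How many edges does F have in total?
88 (Each of the 7 component trees on V_i vertices has V_i - 1 edges; summing gives V - C = 95 - 7 = 88)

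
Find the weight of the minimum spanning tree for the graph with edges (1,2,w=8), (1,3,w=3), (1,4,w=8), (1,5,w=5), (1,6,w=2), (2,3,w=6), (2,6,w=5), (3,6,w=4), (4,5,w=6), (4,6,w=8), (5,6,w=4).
20 (MST edges: (1,3,w=3), (1,6,w=2), (2,6,w=5), (4,5,w=6), (5,6,w=4); sum of weights 3 + 2 + 5 + 6 + 4 = 20)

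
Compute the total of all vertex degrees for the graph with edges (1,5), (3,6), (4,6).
6 (handshake: sum of degrees = 2|E| = 2 x 3 = 6)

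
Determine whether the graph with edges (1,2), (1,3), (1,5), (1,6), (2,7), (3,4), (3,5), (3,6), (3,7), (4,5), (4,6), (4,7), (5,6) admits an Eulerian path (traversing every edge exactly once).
Yes (the graph is connected and exactly 2 vertices have odd degree: {3, 7}; any Eulerian path must start and end at those)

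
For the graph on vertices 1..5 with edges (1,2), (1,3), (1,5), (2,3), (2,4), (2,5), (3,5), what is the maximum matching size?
2 (matching: (1,5), (2,4); upper bound floor(n/2) = floor(5/2) = 2)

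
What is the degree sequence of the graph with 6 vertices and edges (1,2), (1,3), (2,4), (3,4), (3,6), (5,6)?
[3, 2, 2, 2, 2, 1] (degrees: deg(1)=2, deg(2)=2, deg(3)=3, deg(4)=2, deg(5)=1, deg(6)=2)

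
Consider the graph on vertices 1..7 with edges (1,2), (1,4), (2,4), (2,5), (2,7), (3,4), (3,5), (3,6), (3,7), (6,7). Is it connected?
Yes (BFS from 1 visits [1, 2, 4, 5, 7, 3, 6] — all 7 vertices reached)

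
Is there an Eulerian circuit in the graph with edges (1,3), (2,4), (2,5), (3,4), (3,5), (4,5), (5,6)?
No (4 vertices have odd degree: {1, 3, 4, 6}; Eulerian circuit requires 0)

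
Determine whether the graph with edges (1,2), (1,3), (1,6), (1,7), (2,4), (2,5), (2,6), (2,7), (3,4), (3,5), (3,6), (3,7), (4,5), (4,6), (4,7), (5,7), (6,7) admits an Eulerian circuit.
No (4 vertices have odd degree: {2, 3, 4, 6}; Eulerian circuit requires 0)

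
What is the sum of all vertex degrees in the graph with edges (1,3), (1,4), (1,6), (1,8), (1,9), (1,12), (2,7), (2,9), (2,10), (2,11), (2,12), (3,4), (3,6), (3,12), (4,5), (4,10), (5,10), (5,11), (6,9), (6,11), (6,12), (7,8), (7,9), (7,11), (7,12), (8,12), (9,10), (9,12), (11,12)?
58 (handshake: sum of degrees = 2|E| = 2 x 29 = 58)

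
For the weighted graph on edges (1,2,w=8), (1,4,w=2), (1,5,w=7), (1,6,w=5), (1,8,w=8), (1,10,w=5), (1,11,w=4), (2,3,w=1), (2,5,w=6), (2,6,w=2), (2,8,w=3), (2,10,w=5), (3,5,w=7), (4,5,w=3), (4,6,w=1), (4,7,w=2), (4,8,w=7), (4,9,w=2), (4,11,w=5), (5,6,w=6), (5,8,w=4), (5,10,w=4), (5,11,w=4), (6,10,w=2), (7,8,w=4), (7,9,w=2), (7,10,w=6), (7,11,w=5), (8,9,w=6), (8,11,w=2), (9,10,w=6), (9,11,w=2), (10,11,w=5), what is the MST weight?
19 (MST edges: (1,4,w=2), (2,3,w=1), (2,6,w=2), (4,5,w=3), (4,6,w=1), (4,7,w=2), (4,9,w=2), (6,10,w=2), (8,11,w=2), (9,11,w=2); sum of weights 2 + 1 + 2 + 3 + 1 + 2 + 2 + 2 + 2 + 2 = 19)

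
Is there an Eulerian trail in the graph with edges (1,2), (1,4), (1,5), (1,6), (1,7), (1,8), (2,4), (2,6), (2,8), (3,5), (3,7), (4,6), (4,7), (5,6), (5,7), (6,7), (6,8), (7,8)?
Yes — and in fact it has an Eulerian circuit (the graph is connected and all 8 vertices have even degree)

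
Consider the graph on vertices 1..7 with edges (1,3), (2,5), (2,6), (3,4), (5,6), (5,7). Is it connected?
No, it has 2 components: {1, 3, 4}, {2, 5, 6, 7}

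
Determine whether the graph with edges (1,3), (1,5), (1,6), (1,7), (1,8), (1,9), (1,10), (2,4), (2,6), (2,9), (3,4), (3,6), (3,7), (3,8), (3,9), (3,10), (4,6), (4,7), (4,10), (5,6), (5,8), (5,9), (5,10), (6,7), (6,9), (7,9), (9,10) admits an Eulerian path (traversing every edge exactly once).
No (10 vertices have odd degree: {1, 2, 3, 4, 5, 6, 7, 8, 9, 10}; Eulerian path requires 0 or 2)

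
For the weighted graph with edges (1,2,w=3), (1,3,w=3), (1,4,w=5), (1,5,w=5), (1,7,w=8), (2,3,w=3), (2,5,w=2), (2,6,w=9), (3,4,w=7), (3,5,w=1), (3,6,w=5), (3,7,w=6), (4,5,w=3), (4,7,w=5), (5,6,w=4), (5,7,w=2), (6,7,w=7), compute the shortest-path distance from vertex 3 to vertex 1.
3 (path: 3 -> 1; weights 3 = 3)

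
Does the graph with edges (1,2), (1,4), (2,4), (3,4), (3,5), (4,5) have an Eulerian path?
Yes — and in fact it has an Eulerian circuit (the graph is connected and all 5 vertices have even degree)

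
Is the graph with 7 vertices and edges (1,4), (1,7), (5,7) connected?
No, it has 4 components: {1, 4, 5, 7}, {2}, {3}, {6}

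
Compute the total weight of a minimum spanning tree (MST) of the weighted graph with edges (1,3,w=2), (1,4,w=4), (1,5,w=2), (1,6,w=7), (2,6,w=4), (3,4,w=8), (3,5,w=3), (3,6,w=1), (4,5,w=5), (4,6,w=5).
13 (MST edges: (1,3,w=2), (1,4,w=4), (1,5,w=2), (2,6,w=4), (3,6,w=1); sum of weights 2 + 4 + 2 + 4 + 1 = 13)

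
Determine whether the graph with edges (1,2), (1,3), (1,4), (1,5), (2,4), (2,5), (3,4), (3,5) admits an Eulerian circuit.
No (4 vertices have odd degree: {2, 3, 4, 5}; Eulerian circuit requires 0)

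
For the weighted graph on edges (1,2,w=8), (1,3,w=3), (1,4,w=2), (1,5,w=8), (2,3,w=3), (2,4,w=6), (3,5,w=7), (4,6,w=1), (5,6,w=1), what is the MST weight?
10 (MST edges: (1,3,w=3), (1,4,w=2), (2,3,w=3), (4,6,w=1), (5,6,w=1); sum of weights 3 + 2 + 3 + 1 + 1 = 10)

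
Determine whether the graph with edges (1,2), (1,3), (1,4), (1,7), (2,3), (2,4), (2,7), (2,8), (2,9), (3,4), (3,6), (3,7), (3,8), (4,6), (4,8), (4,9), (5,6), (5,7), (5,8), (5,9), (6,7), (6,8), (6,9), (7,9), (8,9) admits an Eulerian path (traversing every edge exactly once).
Yes — and in fact it has an Eulerian circuit (the graph is connected and all 9 vertices have even degree)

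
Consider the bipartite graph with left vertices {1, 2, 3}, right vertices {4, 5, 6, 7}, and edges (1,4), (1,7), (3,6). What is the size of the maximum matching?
2 (matching: (1,7), (3,6); upper bound min(|L|,|R|) = min(3,4) = 3)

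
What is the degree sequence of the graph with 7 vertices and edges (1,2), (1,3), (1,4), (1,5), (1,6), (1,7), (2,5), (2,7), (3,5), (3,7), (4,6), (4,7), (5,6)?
[6, 4, 4, 3, 3, 3, 3] (degrees: deg(1)=6, deg(2)=3, deg(3)=3, deg(4)=3, deg(5)=4, deg(6)=3, deg(7)=4)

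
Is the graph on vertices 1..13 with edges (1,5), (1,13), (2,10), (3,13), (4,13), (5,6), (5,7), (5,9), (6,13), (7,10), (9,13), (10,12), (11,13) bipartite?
Yes. Partition: {1, 2, 3, 4, 6, 7, 8, 9, 11, 12}, {5, 10, 13}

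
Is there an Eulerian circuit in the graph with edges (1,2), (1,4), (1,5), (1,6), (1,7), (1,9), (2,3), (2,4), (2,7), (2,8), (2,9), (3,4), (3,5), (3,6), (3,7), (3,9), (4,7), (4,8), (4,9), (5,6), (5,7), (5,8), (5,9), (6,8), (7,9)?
Yes (the graph is connected and all 9 vertices have even degree)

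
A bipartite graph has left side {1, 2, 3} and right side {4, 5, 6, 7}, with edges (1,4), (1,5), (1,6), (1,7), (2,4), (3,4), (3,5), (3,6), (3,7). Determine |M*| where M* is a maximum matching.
3 (matching: (1,7), (2,4), (3,6); upper bound min(|L|,|R|) = min(3,4) = 3)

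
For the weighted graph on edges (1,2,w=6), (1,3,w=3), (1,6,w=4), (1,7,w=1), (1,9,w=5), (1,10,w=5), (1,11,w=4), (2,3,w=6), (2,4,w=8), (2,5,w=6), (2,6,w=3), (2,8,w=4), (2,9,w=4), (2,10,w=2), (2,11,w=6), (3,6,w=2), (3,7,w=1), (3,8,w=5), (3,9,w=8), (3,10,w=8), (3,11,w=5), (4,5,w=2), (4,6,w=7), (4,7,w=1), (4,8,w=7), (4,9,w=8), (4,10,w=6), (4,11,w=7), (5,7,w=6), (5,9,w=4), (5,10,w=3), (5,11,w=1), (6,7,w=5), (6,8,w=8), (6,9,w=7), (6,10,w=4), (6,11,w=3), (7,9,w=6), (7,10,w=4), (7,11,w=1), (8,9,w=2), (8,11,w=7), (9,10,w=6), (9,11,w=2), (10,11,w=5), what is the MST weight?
16 (MST edges: (1,7,w=1), (2,6,w=3), (2,10,w=2), (3,6,w=2), (3,7,w=1), (4,7,w=1), (5,11,w=1), (7,11,w=1), (8,9,w=2), (9,11,w=2); sum of weights 1 + 3 + 2 + 2 + 1 + 1 + 1 + 1 + 2 + 2 = 16)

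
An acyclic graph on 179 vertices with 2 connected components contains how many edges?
177 (Each of the 2 component trees on V_i vertices has V_i - 1 edges; summing gives V - C = 179 - 2 = 177)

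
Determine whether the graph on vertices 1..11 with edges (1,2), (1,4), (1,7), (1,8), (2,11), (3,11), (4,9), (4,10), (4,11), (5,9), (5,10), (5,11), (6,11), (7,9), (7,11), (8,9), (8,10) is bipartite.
Yes. Partition: {1, 9, 10, 11}, {2, 3, 4, 5, 6, 7, 8}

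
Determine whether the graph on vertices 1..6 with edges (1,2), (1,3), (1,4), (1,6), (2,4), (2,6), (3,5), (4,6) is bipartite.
No (odd cycle of length 3: 6 -> 1 -> 4 -> 6)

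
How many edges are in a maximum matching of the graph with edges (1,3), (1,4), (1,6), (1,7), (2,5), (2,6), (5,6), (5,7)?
3 (matching: (1,4), (2,6), (5,7); upper bound floor(n/2) = floor(7/2) = 3)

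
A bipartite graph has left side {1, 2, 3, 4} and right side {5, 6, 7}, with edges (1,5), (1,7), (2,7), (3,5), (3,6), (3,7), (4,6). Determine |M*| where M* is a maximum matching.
3 (matching: (1,7), (3,5), (4,6); upper bound min(|L|,|R|) = min(4,3) = 3)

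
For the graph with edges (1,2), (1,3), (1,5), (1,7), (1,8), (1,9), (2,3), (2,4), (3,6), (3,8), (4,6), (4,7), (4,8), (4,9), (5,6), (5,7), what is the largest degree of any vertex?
6 (attained at vertex 1)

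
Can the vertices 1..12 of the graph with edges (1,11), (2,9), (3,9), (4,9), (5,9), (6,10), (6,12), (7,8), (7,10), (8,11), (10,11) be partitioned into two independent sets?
Yes. Partition: {1, 2, 3, 4, 5, 8, 10, 12}, {6, 7, 9, 11}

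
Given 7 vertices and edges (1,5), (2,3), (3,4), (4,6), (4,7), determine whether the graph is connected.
No, it has 2 components: {1, 5}, {2, 3, 4, 6, 7}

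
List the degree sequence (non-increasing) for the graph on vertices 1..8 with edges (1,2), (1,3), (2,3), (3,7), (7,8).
[3, 2, 2, 2, 1, 0, 0, 0] (degrees: deg(1)=2, deg(2)=2, deg(3)=3, deg(4)=0, deg(5)=0, deg(6)=0, deg(7)=2, deg(8)=1)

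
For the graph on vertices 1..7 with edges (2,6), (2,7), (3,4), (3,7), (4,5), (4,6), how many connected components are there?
2 (components: {1}, {2, 3, 4, 5, 6, 7})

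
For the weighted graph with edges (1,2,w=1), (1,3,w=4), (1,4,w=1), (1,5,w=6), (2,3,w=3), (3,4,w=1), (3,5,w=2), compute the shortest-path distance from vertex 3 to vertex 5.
2 (path: 3 -> 5; weights 2 = 2)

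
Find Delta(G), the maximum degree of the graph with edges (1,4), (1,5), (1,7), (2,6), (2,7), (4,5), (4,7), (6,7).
4 (attained at vertex 7)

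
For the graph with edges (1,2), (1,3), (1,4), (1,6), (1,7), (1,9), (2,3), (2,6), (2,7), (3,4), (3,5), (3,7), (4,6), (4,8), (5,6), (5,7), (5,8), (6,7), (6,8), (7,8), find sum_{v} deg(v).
40 (handshake: sum of degrees = 2|E| = 2 x 20 = 40)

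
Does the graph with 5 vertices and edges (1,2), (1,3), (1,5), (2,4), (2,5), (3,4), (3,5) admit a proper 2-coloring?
No (odd cycle of length 3: 2 -> 1 -> 5 -> 2)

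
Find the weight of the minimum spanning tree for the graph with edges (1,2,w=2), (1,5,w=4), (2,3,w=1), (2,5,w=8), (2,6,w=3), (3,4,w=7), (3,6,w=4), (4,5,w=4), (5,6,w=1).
11 (MST edges: (1,2,w=2), (2,3,w=1), (2,6,w=3), (4,5,w=4), (5,6,w=1); sum of weights 2 + 1 + 3 + 4 + 1 = 11)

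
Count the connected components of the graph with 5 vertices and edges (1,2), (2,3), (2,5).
2 (components: {1, 2, 3, 5}, {4})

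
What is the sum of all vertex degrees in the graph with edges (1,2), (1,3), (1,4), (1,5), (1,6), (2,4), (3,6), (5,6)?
16 (handshake: sum of degrees = 2|E| = 2 x 8 = 16)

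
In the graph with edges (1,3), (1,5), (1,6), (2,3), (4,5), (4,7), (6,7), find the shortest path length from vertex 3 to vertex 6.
2 (path: 3 -> 1 -> 6, 2 edges)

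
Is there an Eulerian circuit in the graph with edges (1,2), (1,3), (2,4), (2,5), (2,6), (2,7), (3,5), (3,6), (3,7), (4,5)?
No (2 vertices have odd degree: {2, 5}; Eulerian circuit requires 0)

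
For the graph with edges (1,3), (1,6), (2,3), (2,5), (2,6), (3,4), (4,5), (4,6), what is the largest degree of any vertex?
3 (attained at vertices 2, 3, 4, 6)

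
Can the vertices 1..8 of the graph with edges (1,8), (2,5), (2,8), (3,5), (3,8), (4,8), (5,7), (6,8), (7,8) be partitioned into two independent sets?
Yes. Partition: {1, 2, 3, 4, 6, 7}, {5, 8}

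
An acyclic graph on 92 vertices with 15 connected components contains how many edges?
77 (Each of the 15 component trees on V_i vertices has V_i - 1 edges; summing gives V - C = 92 - 15 = 77)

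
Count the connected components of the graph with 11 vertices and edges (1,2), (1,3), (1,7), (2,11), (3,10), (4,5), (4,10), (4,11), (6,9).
3 (components: {1, 2, 3, 4, 5, 7, 10, 11}, {6, 9}, {8})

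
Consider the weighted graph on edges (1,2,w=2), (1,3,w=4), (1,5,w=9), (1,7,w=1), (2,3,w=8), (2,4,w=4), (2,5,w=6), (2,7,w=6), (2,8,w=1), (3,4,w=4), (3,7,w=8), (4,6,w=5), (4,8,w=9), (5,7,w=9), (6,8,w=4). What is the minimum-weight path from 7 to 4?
7 (path: 7 -> 1 -> 2 -> 4; weights 1 + 2 + 4 = 7)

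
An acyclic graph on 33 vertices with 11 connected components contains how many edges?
22 (Each of the 11 component trees on V_i vertices has V_i - 1 edges; summing gives V - C = 33 - 11 = 22)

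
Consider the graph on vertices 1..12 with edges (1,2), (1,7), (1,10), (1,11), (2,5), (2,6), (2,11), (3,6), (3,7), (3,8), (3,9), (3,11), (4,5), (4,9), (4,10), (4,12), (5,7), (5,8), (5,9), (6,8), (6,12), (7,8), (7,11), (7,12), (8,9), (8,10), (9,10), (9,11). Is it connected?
Yes (BFS from 1 visits [1, 2, 7, 10, 11, 5, 6, 3, 8, 12, 4, 9] — all 12 vertices reached)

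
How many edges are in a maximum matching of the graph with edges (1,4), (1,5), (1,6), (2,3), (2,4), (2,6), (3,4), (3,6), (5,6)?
3 (matching: (1,4), (2,3), (5,6); upper bound floor(n/2) = floor(6/2) = 3)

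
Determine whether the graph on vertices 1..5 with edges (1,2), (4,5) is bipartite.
Yes. Partition: {1, 3, 4}, {2, 5}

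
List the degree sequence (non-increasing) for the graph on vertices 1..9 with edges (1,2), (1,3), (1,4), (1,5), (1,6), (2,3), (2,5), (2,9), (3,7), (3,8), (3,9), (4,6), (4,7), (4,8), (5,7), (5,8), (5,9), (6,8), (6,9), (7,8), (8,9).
[6, 5, 5, 5, 5, 4, 4, 4, 4] (degrees: deg(1)=5, deg(2)=4, deg(3)=5, deg(4)=4, deg(5)=5, deg(6)=4, deg(7)=4, deg(8)=6, deg(9)=5)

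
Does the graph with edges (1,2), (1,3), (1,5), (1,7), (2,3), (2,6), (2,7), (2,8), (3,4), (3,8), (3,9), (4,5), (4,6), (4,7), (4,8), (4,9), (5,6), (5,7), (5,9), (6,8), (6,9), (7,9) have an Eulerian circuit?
No (6 vertices have odd degree: {2, 3, 5, 6, 7, 9}; Eulerian circuit requires 0)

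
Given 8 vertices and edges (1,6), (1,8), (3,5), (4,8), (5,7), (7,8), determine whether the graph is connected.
No, it has 2 components: {1, 3, 4, 5, 6, 7, 8}, {2}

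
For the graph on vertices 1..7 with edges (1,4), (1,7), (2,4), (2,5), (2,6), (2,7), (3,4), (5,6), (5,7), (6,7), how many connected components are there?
1 (components: {1, 2, 3, 4, 5, 6, 7})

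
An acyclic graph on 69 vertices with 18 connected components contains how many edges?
51 (Each of the 18 component trees on V_i vertices has V_i - 1 edges; summing gives V - C = 69 - 18 = 51)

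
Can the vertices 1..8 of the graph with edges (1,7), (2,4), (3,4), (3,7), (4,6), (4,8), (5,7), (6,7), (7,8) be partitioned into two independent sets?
Yes. Partition: {1, 2, 3, 5, 6, 8}, {4, 7}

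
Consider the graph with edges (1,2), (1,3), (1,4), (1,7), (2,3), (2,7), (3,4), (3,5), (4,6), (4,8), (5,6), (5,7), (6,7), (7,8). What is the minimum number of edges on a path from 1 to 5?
2 (path: 1 -> 7 -> 5, 2 edges)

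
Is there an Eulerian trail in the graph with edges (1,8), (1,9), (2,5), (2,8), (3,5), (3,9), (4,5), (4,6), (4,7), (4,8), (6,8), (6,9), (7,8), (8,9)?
Yes (the graph is connected and exactly 2 vertices have odd degree: {5, 6}; any Eulerian path must start and end at those)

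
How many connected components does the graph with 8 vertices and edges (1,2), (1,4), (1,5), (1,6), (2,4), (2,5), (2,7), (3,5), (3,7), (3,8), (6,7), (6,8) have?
1 (components: {1, 2, 3, 4, 5, 6, 7, 8})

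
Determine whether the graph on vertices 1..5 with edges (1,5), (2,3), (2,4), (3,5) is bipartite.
Yes. Partition: {1, 3, 4}, {2, 5}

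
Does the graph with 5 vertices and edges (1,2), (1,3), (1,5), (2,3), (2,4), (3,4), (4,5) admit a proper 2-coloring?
No (odd cycle of length 3: 3 -> 1 -> 2 -> 3)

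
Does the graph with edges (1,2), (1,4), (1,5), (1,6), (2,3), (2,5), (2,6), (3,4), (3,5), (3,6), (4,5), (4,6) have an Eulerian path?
Yes — and in fact it has an Eulerian circuit (the graph is connected and all 6 vertices have even degree)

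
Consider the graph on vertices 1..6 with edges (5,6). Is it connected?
No, it has 5 components: {1}, {2}, {3}, {4}, {5, 6}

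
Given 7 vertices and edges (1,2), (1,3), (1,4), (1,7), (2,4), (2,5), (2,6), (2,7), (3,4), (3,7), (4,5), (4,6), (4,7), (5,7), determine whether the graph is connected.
Yes (BFS from 1 visits [1, 2, 3, 4, 7, 5, 6] — all 7 vertices reached)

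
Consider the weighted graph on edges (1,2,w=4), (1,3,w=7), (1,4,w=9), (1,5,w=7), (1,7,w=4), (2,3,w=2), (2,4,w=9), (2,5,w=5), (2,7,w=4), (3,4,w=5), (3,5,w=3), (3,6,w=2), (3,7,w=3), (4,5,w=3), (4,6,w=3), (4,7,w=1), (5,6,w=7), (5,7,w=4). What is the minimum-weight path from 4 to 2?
5 (path: 4 -> 7 -> 2; weights 1 + 4 = 5)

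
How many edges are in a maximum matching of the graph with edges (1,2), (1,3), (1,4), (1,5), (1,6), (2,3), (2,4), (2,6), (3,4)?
3 (matching: (1,5), (2,6), (3,4); upper bound floor(n/2) = floor(6/2) = 3)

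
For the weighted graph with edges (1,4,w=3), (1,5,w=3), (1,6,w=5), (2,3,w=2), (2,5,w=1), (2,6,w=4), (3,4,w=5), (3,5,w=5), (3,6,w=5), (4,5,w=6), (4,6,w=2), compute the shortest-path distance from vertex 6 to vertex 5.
5 (path: 6 -> 2 -> 5; weights 4 + 1 = 5)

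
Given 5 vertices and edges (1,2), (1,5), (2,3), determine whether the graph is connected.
No, it has 2 components: {1, 2, 3, 5}, {4}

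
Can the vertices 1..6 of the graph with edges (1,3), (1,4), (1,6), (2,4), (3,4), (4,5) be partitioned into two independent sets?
No (odd cycle of length 3: 4 -> 1 -> 3 -> 4)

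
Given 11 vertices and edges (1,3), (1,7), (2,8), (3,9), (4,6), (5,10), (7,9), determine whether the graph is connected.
No, it has 5 components: {1, 3, 7, 9}, {2, 8}, {4, 6}, {5, 10}, {11}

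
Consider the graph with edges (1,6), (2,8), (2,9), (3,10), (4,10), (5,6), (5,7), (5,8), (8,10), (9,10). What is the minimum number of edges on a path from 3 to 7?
4 (path: 3 -> 10 -> 8 -> 5 -> 7, 4 edges)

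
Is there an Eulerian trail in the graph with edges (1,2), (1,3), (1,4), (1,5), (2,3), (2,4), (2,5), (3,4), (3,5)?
Yes (the graph is connected and exactly 2 vertices have odd degree: {4, 5}; any Eulerian path must start and end at those)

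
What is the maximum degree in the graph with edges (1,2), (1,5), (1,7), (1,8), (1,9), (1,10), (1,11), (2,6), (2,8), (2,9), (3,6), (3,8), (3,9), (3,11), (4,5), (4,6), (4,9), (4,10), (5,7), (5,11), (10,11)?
7 (attained at vertex 1)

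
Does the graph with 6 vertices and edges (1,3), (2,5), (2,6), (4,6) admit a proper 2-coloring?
Yes. Partition: {1, 2, 4}, {3, 5, 6}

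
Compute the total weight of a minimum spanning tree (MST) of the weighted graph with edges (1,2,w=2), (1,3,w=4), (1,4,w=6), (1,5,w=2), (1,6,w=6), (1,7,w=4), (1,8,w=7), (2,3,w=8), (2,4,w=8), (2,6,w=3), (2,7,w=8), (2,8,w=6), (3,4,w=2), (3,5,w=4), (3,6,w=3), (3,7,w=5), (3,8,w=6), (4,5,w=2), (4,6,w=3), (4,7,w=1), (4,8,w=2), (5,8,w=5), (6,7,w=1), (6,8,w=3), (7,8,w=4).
12 (MST edges: (1,2,w=2), (1,5,w=2), (3,4,w=2), (4,5,w=2), (4,7,w=1), (4,8,w=2), (6,7,w=1); sum of weights 2 + 2 + 2 + 2 + 1 + 2 + 1 = 12)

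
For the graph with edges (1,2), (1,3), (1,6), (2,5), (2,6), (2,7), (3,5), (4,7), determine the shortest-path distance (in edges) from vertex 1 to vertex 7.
2 (path: 1 -> 2 -> 7, 2 edges)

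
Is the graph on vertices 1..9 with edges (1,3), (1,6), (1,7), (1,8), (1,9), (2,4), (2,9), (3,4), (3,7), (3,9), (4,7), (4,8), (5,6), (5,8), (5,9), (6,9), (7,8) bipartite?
No (odd cycle of length 3: 8 -> 1 -> 7 -> 8)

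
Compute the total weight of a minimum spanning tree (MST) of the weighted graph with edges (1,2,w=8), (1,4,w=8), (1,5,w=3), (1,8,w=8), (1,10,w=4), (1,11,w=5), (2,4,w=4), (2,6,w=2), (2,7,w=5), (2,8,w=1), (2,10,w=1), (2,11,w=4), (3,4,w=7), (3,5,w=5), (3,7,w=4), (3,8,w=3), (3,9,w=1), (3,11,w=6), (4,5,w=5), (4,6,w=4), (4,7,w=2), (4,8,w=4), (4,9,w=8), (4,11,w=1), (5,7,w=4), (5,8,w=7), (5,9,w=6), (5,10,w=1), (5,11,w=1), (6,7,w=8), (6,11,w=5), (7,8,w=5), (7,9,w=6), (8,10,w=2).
16 (MST edges: (1,5,w=3), (2,6,w=2), (2,8,w=1), (2,10,w=1), (3,8,w=3), (3,9,w=1), (4,7,w=2), (4,11,w=1), (5,10,w=1), (5,11,w=1); sum of weights 3 + 2 + 1 + 1 + 3 + 1 + 2 + 1 + 1 + 1 = 16)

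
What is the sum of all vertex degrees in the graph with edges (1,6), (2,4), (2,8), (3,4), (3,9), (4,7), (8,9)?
14 (handshake: sum of degrees = 2|E| = 2 x 7 = 14)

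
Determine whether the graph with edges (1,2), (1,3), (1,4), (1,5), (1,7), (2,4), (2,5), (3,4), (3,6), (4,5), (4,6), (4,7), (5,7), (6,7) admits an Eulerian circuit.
No (4 vertices have odd degree: {1, 2, 3, 6}; Eulerian circuit requires 0)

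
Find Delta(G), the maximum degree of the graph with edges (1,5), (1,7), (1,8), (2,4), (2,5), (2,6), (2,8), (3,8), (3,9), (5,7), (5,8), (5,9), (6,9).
5 (attained at vertex 5)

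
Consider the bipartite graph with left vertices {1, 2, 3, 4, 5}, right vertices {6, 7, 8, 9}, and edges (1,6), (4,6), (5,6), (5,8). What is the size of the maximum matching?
2 (matching: (1,6), (5,8); upper bound min(|L|,|R|) = min(5,4) = 4)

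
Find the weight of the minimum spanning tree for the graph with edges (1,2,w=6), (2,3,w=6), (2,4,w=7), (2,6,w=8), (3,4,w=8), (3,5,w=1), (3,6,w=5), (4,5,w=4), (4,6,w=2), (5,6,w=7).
19 (MST edges: (1,2,w=6), (2,3,w=6), (3,5,w=1), (4,5,w=4), (4,6,w=2); sum of weights 6 + 6 + 1 + 4 + 2 = 19)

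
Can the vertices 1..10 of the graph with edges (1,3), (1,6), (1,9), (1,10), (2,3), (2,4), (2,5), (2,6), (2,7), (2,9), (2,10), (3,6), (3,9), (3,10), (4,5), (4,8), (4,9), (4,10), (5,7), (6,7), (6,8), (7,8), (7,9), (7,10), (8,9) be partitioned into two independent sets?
No (odd cycle of length 3: 9 -> 1 -> 3 -> 9)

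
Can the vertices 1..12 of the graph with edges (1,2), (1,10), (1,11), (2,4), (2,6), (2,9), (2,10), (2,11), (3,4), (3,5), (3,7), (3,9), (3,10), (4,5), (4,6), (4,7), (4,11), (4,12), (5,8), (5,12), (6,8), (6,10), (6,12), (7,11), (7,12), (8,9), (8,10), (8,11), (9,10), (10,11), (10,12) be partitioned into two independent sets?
No (odd cycle of length 3: 2 -> 1 -> 10 -> 2)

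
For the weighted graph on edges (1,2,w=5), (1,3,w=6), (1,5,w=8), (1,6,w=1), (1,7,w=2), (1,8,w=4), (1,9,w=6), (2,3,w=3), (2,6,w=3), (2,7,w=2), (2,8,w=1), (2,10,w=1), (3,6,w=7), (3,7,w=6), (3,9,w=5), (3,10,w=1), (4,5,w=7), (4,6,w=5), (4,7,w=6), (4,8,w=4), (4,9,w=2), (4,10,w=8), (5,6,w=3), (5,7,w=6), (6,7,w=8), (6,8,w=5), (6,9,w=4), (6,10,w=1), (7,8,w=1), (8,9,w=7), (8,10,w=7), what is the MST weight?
15 (MST edges: (1,6,w=1), (2,8,w=1), (2,10,w=1), (3,10,w=1), (4,8,w=4), (4,9,w=2), (5,6,w=3), (6,10,w=1), (7,8,w=1); sum of weights 1 + 1 + 1 + 1 + 4 + 2 + 3 + 1 + 1 = 15)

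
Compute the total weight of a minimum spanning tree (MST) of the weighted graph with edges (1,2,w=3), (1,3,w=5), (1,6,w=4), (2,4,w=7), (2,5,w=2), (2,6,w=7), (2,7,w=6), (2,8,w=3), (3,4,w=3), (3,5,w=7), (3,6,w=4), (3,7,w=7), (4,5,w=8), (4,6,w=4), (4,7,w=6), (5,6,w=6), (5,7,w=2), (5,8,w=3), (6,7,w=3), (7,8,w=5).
20 (MST edges: (1,2,w=3), (2,5,w=2), (2,8,w=3), (3,4,w=3), (3,6,w=4), (5,7,w=2), (6,7,w=3); sum of weights 3 + 2 + 3 + 3 + 4 + 2 + 3 = 20)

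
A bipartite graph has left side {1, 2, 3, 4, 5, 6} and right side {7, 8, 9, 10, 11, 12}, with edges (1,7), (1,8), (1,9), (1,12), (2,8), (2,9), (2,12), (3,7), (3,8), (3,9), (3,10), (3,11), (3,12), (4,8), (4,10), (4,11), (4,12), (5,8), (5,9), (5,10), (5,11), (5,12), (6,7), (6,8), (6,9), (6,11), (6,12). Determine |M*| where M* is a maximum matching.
6 (matching: (1,12), (2,9), (3,11), (4,10), (5,8), (6,7); upper bound min(|L|,|R|) = min(6,6) = 6)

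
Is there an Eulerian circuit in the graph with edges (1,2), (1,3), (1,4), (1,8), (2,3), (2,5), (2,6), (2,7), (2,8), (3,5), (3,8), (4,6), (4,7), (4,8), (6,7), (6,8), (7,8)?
Yes (the graph is connected and all 8 vertices have even degree)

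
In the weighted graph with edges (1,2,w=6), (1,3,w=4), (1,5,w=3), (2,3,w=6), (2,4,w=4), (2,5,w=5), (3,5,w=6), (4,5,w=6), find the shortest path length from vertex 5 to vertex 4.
6 (path: 5 -> 4; weights 6 = 6)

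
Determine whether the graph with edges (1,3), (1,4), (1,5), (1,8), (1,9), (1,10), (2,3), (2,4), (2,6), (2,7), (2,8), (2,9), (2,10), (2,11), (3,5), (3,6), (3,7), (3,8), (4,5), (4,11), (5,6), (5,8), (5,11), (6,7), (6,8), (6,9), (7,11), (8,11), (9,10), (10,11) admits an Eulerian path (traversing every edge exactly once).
Yes — and in fact it has an Eulerian circuit (the graph is connected and all 11 vertices have even degree)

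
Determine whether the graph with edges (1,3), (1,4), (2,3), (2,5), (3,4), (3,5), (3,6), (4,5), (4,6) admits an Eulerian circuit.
No (2 vertices have odd degree: {3, 5}; Eulerian circuit requires 0)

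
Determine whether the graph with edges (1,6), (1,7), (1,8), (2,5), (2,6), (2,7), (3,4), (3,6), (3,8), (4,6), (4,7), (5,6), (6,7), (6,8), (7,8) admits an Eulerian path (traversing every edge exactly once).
No (6 vertices have odd degree: {1, 2, 3, 4, 6, 7}; Eulerian path requires 0 or 2)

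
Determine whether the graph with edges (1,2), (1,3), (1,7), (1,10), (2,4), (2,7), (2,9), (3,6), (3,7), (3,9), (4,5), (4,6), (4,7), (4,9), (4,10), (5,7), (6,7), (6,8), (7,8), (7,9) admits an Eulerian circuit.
Yes (the graph is connected and all 10 vertices have even degree)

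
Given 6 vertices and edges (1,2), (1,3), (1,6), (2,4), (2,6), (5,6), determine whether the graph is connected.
Yes (BFS from 1 visits [1, 2, 3, 6, 4, 5] — all 6 vertices reached)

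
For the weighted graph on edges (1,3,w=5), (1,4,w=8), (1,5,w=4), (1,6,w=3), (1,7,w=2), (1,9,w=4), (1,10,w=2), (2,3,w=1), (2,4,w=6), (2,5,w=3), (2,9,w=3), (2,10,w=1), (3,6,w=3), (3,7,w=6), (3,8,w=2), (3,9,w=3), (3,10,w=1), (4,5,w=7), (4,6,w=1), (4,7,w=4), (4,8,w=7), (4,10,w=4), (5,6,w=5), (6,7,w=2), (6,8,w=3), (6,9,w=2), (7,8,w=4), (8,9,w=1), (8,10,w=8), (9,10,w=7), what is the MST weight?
15 (MST edges: (1,7,w=2), (1,10,w=2), (2,3,w=1), (2,5,w=3), (2,10,w=1), (3,8,w=2), (4,6,w=1), (6,7,w=2), (8,9,w=1); sum of weights 2 + 2 + 1 + 3 + 1 + 2 + 1 + 2 + 1 = 15)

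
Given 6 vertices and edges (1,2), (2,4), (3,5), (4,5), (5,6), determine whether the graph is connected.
Yes (BFS from 1 visits [1, 2, 4, 5, 3, 6] — all 6 vertices reached)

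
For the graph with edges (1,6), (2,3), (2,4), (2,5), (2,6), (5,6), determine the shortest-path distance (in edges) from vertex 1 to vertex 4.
3 (path: 1 -> 6 -> 2 -> 4, 3 edges)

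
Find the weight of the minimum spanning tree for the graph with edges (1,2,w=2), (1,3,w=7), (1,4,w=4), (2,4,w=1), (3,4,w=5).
8 (MST edges: (1,2,w=2), (2,4,w=1), (3,4,w=5); sum of weights 2 + 1 + 5 = 8)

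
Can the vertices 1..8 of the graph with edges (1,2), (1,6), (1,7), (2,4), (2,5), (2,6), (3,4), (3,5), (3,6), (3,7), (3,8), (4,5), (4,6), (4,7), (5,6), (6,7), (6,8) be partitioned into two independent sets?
No (odd cycle of length 3: 2 -> 1 -> 6 -> 2)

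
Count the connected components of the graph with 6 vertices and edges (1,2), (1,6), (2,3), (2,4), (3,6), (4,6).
2 (components: {1, 2, 3, 4, 6}, {5})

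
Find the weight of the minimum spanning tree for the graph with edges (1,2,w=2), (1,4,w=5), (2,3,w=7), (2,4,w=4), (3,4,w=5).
11 (MST edges: (1,2,w=2), (2,4,w=4), (3,4,w=5); sum of weights 2 + 4 + 5 = 11)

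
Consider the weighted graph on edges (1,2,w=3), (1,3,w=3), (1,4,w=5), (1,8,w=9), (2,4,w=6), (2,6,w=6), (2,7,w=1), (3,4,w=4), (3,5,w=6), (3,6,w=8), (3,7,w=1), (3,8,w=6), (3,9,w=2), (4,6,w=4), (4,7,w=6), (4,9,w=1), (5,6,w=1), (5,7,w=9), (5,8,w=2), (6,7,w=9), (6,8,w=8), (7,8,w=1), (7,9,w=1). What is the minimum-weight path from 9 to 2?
2 (path: 9 -> 7 -> 2; weights 1 + 1 = 2)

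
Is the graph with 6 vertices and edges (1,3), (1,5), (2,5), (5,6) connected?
No, it has 2 components: {1, 2, 3, 5, 6}, {4}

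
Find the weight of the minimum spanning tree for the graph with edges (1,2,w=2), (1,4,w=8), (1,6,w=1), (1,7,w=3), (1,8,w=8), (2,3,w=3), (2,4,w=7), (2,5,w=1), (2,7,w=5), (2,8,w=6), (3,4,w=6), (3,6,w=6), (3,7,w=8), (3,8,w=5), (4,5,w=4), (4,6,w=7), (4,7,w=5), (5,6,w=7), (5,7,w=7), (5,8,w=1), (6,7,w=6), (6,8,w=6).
15 (MST edges: (1,2,w=2), (1,6,w=1), (1,7,w=3), (2,3,w=3), (2,5,w=1), (4,5,w=4), (5,8,w=1); sum of weights 2 + 1 + 3 + 3 + 1 + 4 + 1 = 15)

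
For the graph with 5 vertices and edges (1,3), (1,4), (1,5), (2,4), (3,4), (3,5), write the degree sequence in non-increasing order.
[3, 3, 3, 2, 1] (degrees: deg(1)=3, deg(2)=1, deg(3)=3, deg(4)=3, deg(5)=2)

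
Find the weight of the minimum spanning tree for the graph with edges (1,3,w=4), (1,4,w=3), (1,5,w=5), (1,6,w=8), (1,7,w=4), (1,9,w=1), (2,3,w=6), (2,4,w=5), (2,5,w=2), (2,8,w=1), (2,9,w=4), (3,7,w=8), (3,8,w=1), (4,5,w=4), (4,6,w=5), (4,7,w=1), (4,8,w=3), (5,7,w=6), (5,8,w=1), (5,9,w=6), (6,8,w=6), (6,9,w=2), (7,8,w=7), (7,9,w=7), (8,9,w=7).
13 (MST edges: (1,4,w=3), (1,9,w=1), (2,8,w=1), (3,8,w=1), (4,7,w=1), (4,8,w=3), (5,8,w=1), (6,9,w=2); sum of weights 3 + 1 + 1 + 1 + 1 + 3 + 1 + 2 = 13)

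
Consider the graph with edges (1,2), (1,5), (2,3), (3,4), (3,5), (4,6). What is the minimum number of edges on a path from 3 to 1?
2 (path: 3 -> 5 -> 1, 2 edges)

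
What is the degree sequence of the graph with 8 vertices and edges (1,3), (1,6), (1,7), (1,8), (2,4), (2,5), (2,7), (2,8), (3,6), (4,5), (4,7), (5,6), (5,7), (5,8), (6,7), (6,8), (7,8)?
[6, 5, 5, 5, 4, 4, 3, 2] (degrees: deg(1)=4, deg(2)=4, deg(3)=2, deg(4)=3, deg(5)=5, deg(6)=5, deg(7)=6, deg(8)=5)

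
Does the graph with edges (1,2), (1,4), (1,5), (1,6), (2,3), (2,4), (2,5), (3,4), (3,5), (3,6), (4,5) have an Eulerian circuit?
Yes (the graph is connected and all 6 vertices have even degree)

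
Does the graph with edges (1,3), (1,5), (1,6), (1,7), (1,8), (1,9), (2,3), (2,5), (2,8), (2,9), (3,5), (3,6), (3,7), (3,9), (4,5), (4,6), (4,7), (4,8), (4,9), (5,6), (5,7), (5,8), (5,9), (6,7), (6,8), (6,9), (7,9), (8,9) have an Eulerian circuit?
No (2 vertices have odd degree: {4, 6}; Eulerian circuit requires 0)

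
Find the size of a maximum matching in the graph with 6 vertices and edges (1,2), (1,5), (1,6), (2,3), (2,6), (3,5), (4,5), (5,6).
3 (matching: (1,6), (2,3), (4,5); upper bound floor(n/2) = floor(6/2) = 3)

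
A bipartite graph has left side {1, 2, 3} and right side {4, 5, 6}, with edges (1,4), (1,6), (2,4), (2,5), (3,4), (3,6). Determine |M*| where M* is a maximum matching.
3 (matching: (1,6), (2,5), (3,4); upper bound min(|L|,|R|) = min(3,3) = 3)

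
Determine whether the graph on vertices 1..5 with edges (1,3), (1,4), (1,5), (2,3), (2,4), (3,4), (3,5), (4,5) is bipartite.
No (odd cycle of length 3: 4 -> 1 -> 3 -> 4)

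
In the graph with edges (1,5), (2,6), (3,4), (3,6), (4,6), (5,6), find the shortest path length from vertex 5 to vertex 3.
2 (path: 5 -> 6 -> 3, 2 edges)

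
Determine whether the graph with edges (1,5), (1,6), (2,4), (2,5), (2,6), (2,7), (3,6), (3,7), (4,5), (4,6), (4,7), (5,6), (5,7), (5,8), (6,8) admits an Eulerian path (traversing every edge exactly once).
Yes — and in fact it has an Eulerian circuit (the graph is connected and all 8 vertices have even degree)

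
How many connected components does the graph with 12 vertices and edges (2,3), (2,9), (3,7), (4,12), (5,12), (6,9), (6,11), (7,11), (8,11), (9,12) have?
3 (components: {1}, {2, 3, 4, 5, 6, 7, 8, 9, 11, 12}, {10})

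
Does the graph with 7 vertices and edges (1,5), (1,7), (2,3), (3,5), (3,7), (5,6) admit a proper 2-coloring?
Yes. Partition: {1, 3, 4, 6}, {2, 5, 7}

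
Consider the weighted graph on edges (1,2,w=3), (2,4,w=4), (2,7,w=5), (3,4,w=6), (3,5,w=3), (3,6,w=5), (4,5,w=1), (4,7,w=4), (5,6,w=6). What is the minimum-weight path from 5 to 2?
5 (path: 5 -> 4 -> 2; weights 1 + 4 = 5)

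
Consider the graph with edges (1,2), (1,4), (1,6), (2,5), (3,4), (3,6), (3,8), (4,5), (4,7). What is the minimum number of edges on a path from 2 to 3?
3 (path: 2 -> 1 -> 4 -> 3, 3 edges)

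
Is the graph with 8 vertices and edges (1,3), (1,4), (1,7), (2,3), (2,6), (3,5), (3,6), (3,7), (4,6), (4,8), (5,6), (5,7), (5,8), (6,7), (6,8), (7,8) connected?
Yes (BFS from 1 visits [1, 3, 4, 7, 2, 5, 6, 8] — all 8 vertices reached)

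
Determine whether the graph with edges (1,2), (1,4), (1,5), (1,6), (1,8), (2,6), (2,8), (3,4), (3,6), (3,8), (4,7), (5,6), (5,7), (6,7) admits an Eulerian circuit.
No (8 vertices have odd degree: {1, 2, 3, 4, 5, 6, 7, 8}; Eulerian circuit requires 0)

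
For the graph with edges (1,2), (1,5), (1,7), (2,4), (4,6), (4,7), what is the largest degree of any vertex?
3 (attained at vertices 1, 4)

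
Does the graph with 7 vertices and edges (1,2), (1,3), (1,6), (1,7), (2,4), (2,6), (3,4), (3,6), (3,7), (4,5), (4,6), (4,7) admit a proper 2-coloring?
No (odd cycle of length 3: 7 -> 1 -> 3 -> 7)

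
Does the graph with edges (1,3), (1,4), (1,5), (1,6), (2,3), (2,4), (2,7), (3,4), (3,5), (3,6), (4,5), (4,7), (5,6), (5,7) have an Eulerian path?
No (6 vertices have odd degree: {2, 3, 4, 5, 6, 7}; Eulerian path requires 0 or 2)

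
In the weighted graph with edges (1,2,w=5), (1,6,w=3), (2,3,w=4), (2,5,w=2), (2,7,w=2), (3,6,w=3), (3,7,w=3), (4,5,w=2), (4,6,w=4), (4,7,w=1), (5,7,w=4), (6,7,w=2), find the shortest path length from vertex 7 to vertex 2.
2 (path: 7 -> 2; weights 2 = 2)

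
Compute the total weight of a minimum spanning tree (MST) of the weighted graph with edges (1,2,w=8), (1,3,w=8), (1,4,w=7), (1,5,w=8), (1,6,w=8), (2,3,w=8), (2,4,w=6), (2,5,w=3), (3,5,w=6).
30 (MST edges: (1,4,w=7), (1,6,w=8), (2,4,w=6), (2,5,w=3), (3,5,w=6); sum of weights 7 + 8 + 6 + 3 + 6 = 30)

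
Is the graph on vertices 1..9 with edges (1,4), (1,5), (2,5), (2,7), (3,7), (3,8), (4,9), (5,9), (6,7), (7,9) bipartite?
Yes. Partition: {1, 2, 3, 6, 9}, {4, 5, 7, 8}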